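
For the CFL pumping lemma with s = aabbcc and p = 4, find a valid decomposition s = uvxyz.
u='a', v='a', x='bb', y='c', z='c'

For s = aabbcc with pumping length p = 4:

One valid decomposition:
- u = 'a'
- v = 'a'
- x = 'bb'
- y = 'c'
- z = 'c'

Verification:
- uvxyz = 'a' + 'a' + 'bb' + 'c' + 'c' = aabbcc ✓
- |vxy| = |'abbc'| = 4 ≤ 4 ✓
- |vy| = |'ac'| = 2 > 0 ✓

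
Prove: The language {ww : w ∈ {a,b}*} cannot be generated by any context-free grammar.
Assume for contradiction that L is context-free, and let p ≥ 1 be the pumping length given by the pumping lemma for CFLs.
Choose s = a^p b^p a^p b^p. Then s ∈ L (take w = a^p b^p) and |s| = 4p ≥ p.
By the CFL pumping lemma, s = uvxyz for some u, v, x, y, z with |vxy| ≤ p, |vy| ≥ 1, and uv^i xy^i z ∈ L for every i ≥ 0.

Write s as four blocks A₁ B₁ A₂ B₂ with A₁ = A₂ = a^p and B₁ = B₂ = b^p. Since |vxy| ≤ p, the window vxy lies inside at most two adjacent blocks. Take i = 0 and let t = uxz, so |t| = 4p − |vy| with 1 ≤ |vy| ≤ p. If |t| is odd, t ∉ L immediately, so assume |vy| is even (hence |vy| ≥ 2) and |t|/2 = 2p − |vy|/2, which satisfies p ≤ |t|/2 ≤ 2p − 1.

Case 1 (vxy inside A₁B₁): t = a^(p−j) b^(p−l) a^p b^p with j + l = |vy|. The second half of t has length < 2p, so it is a suffix of the trailing a^p b^p and ends in b; the first half is a^(p−j) b^(p−l) a^((j+l)/2), which ends in a because (j+l)/2 ≥ 1. The halves differ, so t ∉ L.

Case 2 (vxy inside B₁A₂, straddling the middle): t = a^p b^(p−j) a^(p−l) b^p with j + l = |vy|. If t = ww, then w is a prefix of t of length ≥ p, so w begins with a^p; and w is a suffix of t of length ≥ p, so w ends with b^p. That forces |w| ≥ 2p, contradicting |w| = |t|/2 ≤ 2p − 1. So t ∉ L.

Case 3 (vxy inside A₂B₂): t = a^p b^p a^(p−j) b^(p−l) with j + l = |vy|. The first half of t is a prefix of a^p b^p, so it begins with a; the second half is b^((j+l)/2) a^(p−j) b^(p−l), which begins with b. The halves differ, so t ∉ L.

In every case uv⁰xy⁰z = uxz ∉ L.

This contradicts the CFL pumping lemma, which requires uv^i xy^i z ∈ L for all i ≥ 0.
Hence L = {ww : w ∈ {a,b}*} is not context-free. ∎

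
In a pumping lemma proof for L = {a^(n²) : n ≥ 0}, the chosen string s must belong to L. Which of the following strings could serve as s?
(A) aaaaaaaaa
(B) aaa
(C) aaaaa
(A) aaaaaaaaa

The pumping lemma is applied to a string s that lies in L, so first check membership of each option:
- (A) aaaaaaaaa has length 9 = 3², a perfect square, so it is in L ✓
- (B) aaa has length 3, strictly between 1² = 1 and 2² = 4, so it is not in L ✗
- (C) aaaaa has length 5, strictly between 2² = 4 and 3² = 9, so it is not in L ✗

Only (A) aaaaaaaaa is in L, so it is the only candidate that could play the role of s.
(In a complete proof one picks s in terms of the pumping length p so that |s| ≥ p is guaranteed; a fixed string like aaaaaaaaa illustrates the shape of such an s.)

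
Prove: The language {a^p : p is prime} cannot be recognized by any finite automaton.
Assume for contradiction that L is regular, and let p ≥ 1 be the pumping length given by the pumping lemma.
Choose a prime q with q ≥ p (one exists because there are infinitely many primes) and let s = a^q. Then s ∈ L and |s| = q ≥ p.
By the pumping lemma, s = xyz for some x, y, z with |xy| ≤ p, |y| ≥ 1, and xy^i z ∈ L for every i ≥ 0.
Here y = a^k for some k with 1 ≤ k ≤ p, and xy^i z = a^(q + (i − 1)k) for every i ≥ 0.

Take i = q + 1: |xy^(q+1) z| = q + qk = q(k + 1).
Both factors satisfy q ≥ 2 and k + 1 ≥ 2, so q(k + 1) is composite, and xy^(q+1) z ∉ L.

This contradicts the pumping lemma, which requires xy^i z ∈ L for all i ≥ 0.
Hence L = {a^p : p is prime} is not regular. ∎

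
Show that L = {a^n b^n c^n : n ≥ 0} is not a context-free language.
Assume for contradiction that L is context-free, and let p ≥ 1 be the pumping length given by the pumping lemma for CFLs.
Choose s = a^p b^p c^p. Then s ∈ L and |s| = 3p ≥ p.
By the CFL pumping lemma, s = uvxyz for some u, v, x, y, z with |vxy| ≤ p, |vy| ≥ 1, and uv^i xy^i z ∈ L for every i ≥ 0.

Because |vxy| ≤ p, the window vxy cannot contain both an a and a c: any substring of s containing both must include the entire block b^p plus at least one a and one c, so it has length ≥ p + 2 > p.
Hence at least one of the letters a, c does not occur in vy at all.

Take i = 0: the string uxz is obtained from s by deleting |vy| ≥ 1 symbols, so |uxz| = 3p − |vy| < 3p.
But the letter (a or c) that does not occur in vy still occurs exactly p times in uxz. Every string of L with exactly p copies of some letter is a^p b^p c^p, of length 3p. Since |uxz| < 3p, uxz ∉ L.

This contradicts the CFL pumping lemma, which requires uv^i xy^i z ∈ L for all i ≥ 0.
Hence L = {a^n b^n c^n : n ≥ 0} is not context-free. ∎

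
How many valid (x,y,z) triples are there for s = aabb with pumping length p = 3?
6

For s = 'aabb' with pumping length p = 3:

Constraints: |xy| ≤ 3, |y| > 0

Valid decompositions (|xy| ≤ p, |y| ≥ 1):
  • x='', y='a', z='abb'
  • x='a', y='a', z='bb'
  • x='', y='aa', z='bb'
  • x='aa', y='b', z='b'
  • x='a', y='ab', z='b'
  • x='', y='aab', z='b'

Total count: 6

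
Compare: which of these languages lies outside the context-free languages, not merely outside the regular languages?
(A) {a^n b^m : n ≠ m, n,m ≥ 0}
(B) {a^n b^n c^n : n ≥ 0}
(B) {a^n b^n c^n : n ≥ 0}

(B) {a^n b^n c^n : n ≥ 0} requires the CFL pumping lemma.

- {a^n b^m : n ≠ m, n,m ≥ 0} is context-free (but not regular)
  • Can be shown non-regular with the regular pumping lemma
  • After pumping a's, we can make n = m

- {a^n b^n c^n : n ≥ 0} is NOT context-free
  • Requires the CFL pumping lemma to prove
  • Cannot maintain three equal counts simultaneously

The CFL pumping lemma is "stronger" in that it can prove non-membership
in the larger class of context-free languages.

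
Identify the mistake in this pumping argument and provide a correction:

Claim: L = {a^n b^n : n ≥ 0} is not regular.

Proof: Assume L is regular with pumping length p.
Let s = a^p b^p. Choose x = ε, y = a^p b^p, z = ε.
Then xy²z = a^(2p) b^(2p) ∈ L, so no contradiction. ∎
Error: The decomposition violates |xy| ≤ p. With y = a^p b^p, |xy| = |y| = 2p > p. (The proof also miscomputes xy²z, which would be a^p b^p a^p b^p rather than a^(2p) b^(2p), and it wrongly treats one harmless decomposition as settling the matter — the prover does not get to choose the decomposition.)

Correction: The pumping lemma requires |xy| ≤ p, and the argument must handle every decomposition satisfying |xy| ≤ p, |y| ≥ 1. Since s starts with p a's, any such y consists only of a's, say y = a^k with k ≥ 1. Then xy²z = a^(p+k) b^p has unequal numbers of a's and b's, so xy²z ∉ L — the required contradiction.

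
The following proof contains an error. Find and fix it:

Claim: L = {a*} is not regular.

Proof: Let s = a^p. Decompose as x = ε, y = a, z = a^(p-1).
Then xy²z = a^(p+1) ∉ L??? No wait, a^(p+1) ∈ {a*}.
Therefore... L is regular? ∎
Error: The proof attempts to show a*  is not regular, but a* IS regular!

Correction: a* is a regular language (recognized by a simple DFA with one accepting state and self-loop on 'a'). The pumping lemma can only prove non-regularity, not regularity. For regular languages, pumping always works.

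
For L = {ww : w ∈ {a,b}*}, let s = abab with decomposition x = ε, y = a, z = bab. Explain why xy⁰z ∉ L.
xy⁰z = bab ∉ L

Pumping with i = 0 replaces y = a by y⁰ = ε:
- Original: s = xyz = abab; abab splits into halves ab · ab, which are equal, so it is in L (w = ab)
- Pumped: xy⁰z = ε · ε · bab = bab
- bab has odd length 3, so it cannot be written as ww and is not in L

The pumping lemma would require xy⁰z ∈ L, so this decomposition yields a contradiction.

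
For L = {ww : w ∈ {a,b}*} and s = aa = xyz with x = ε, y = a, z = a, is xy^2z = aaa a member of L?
No

xy²z = ε · aa · a = aaa.
aaa has odd length 3, so it cannot be written as ww and is not in L.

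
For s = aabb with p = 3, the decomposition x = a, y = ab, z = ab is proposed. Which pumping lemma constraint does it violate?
Violated: xyz = s

The decomposition x = a, y = ab, z = ab for s = aabb with p = 3
violates the constraint: xyz = s

xyz = 'a' + 'ab' + 'ab' = 'aabab' ≠ 'aabb' = s. The decomposition doesn't reconstruct s.

Pumping lemma constraints:
1. xyz = s (decomposition is valid)
2. |xy| ≤ p
3. |y| > 0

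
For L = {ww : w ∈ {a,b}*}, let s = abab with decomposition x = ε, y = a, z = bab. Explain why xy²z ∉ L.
xy²z = aabab ∉ L

Pumping with i = 2 replaces y = a by y² = aa:
- Original: s = xyz = abab; abab splits into halves ab · ab, which are equal, so it is in L (w = ab)
- Pumped: xy²z = ε · aa · bab = aabab
- aabab has odd length 5, so it cannot be written as ww and is not in L

The pumping lemma would require xy²z ∈ L, so this decomposition yields a contradiction.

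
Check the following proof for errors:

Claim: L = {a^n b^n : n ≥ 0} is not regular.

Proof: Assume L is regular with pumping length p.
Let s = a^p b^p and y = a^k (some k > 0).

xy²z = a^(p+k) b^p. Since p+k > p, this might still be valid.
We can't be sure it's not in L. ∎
The proof is INCORRECT.

Error: The conclusion is wrong.
xy²z = a^(p+k) b^p is definitely NOT in L because the number of a's (p+k) ≠ number of b's (p).
The proof incorrectly doubts what is actually a valid contradiction.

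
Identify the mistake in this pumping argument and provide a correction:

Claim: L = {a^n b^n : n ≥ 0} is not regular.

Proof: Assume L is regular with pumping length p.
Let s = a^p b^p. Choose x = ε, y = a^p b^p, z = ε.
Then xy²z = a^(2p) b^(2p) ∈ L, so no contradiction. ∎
Error: The decomposition violates |xy| ≤ p. With y = a^p b^p, |xy| = |y| = 2p > p. (The proof also miscomputes xy²z, which would be a^p b^p a^p b^p rather than a^(2p) b^(2p), and it wrongly treats one harmless decomposition as settling the matter — the prover does not get to choose the decomposition.)

Correction: The pumping lemma requires |xy| ≤ p, and the argument must handle every decomposition satisfying |xy| ≤ p, |y| ≥ 1. Since s starts with p a's, any such y consists only of a's, say y = a^k with k ≥ 1. Then xy²z = a^(p+k) b^p has unequal numbers of a's and b's, so xy²z ∉ L — the required contradiction.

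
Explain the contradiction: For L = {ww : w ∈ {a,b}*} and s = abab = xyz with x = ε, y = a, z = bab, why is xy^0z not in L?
xy⁰z = bab ∉ L

Pumping with i = 0 replaces y = a by y⁰ = ε:
- Original: s = xyz = abab; abab splits into halves ab · ab, which are equal, so it is in L (w = ab)
- Pumped: xy⁰z = ε · ε · bab = bab
- bab has odd length 3, so it cannot be written as ww and is not in L

The pumping lemma would require xy⁰z ∈ L, so this decomposition yields a contradiction.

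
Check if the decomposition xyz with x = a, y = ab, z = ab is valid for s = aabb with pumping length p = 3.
Violated: xyz = s

The decomposition x = a, y = ab, z = ab for s = aabb with p = 3
violates the constraint: xyz = s

xyz = 'a' + 'ab' + 'ab' = 'aabab' ≠ 'aabb' = s. The decomposition doesn't reconstruct s.

Pumping lemma constraints:
1. xyz = s (decomposition is valid)
2. |xy| ≤ p
3. |y| > 0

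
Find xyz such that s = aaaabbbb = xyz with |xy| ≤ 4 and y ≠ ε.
x = '', y = 'aaaa', z = 'bbbb'

For s = aaaabbbb and p = 4, one valid decomposition is:
- x = '' (length 0)
- y = 'aaaa' (length 4)
- z = 'bbbb' (length 4)

Verification:
- xyz = '' + 'aaaa' + 'bbbb' = aaaabbbb ✓
- |xy| = 4 ≤ 4 ✓
- |y| = 4 > 0 ✓

All pumping lemma constraints are satisfied.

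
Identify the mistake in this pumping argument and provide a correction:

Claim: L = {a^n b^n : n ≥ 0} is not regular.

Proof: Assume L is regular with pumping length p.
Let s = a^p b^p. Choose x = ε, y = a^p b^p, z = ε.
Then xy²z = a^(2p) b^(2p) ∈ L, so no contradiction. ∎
Error: The decomposition violates |xy| ≤ p. With y = a^p b^p, |xy| = |y| = 2p > p. (The proof also miscomputes xy²z, which would be a^p b^p a^p b^p rather than a^(2p) b^(2p), and it wrongly treats one harmless decomposition as settling the matter — the prover does not get to choose the decomposition.)

Correction: The pumping lemma requires |xy| ≤ p, and the argument must handle every decomposition satisfying |xy| ≤ p, |y| ≥ 1. Since s starts with p a's, any such y consists only of a's, say y = a^k with k ≥ 1. Then xy²z = a^(p+k) b^p has unequal numbers of a's and b's, so xy²z ∉ L — the required contradiction.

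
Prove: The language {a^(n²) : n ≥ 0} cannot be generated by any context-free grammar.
Assume for contradiction that L is context-free, and let p ≥ 1 be the pumping length given by the pumping lemma for CFLs.
Choose s = a^(p²). Then s ∈ L and |s| = p² ≥ p.
By the CFL pumping lemma, s = uvxyz for some u, v, x, y, z with |vxy| ≤ p, |vy| ≥ 1, and uv^i xy^i z ∈ L for every i ≥ 0.
All symbols are a's, so only lengths matter: let k = |vy|, with 1 ≤ k ≤ |vxy| ≤ p.

Take i = 2: |uv²xy²z| = p² + k, and p² < p² + k ≤ p² + p < (p + 1)².
So the length lies strictly between consecutive squares and is not a perfect square; uv²xy²z ∉ L.

This contradicts the CFL pumping lemma, which requires uv^i xy^i z ∈ L for all i ≥ 0.
Hence L = {a^(n²) : n ≥ 0} is not context-free. ∎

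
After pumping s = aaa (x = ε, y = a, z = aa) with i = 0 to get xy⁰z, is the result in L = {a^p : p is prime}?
Yes

xy⁰z = ε · ε · aa = aa.
aa has length 2, which is prime, so it is in L.
(A single pumped string landing in L is not a contradiction by itself; a non-regularity proof needs some i for which xy^i z ∉ L, for every admissible decomposition.)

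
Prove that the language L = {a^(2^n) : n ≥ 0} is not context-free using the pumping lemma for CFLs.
Assume for contradiction that L is context-free, and let p ≥ 1 be the pumping length given by the pumping lemma for CFLs.
Choose s = a^(2^p). Then s ∈ L and |s| = 2^p ≥ p.
By the CFL pumping lemma, s = uvxyz for some u, v, x, y, z with |vxy| ≤ p, |vy| ≥ 1, and uv^i xy^i z ∈ L for every i ≥ 0.
All symbols are a's, so only lengths matter: let k = |vy|, with 1 ≤ k ≤ |vxy| ≤ p < 2^p.

Take i = 2: |uv²xy²z| = 2^p + k, and 2^p < 2^p + k < 2^p + 2^p = 2^(p+1).
So the length lies strictly between consecutive powers of two and is not a power of 2; uv²xy²z ∉ L.

This contradicts the CFL pumping lemma, which requires uv^i xy^i z ∈ L for all i ≥ 0.
Hence L = {a^(2^n) : n ≥ 0} is not context-free. ∎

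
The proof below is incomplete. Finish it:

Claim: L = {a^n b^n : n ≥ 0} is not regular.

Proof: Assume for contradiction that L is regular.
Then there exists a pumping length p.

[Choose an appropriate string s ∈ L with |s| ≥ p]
s = a^p b^p

This string is in L (has equal a's and b's) and has length 2p ≥ p.
Any decomposition xyz with |xy| ≤ p means y consists only of a's,
so pumping will unbalance the counts.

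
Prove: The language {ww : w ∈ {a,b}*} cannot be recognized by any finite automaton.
Assume for contradiction that L is regular, and let p ≥ 1 be the pumping length given by the pumping lemma.
Choose s = a^p b a^p b. Then s ∈ L (take w = a^p b) and |s| = 2p + 2 ≥ p.
By the pumping lemma, s = xyz for some x, y, z with |xy| ≤ p, |y| ≥ 1, and xy^i z ∈ L for every i ≥ 0.
Since |xy| ≤ p and the first p symbols of s are all a's, y = a^k for some k with 1 ≤ k ≤ p.

Take i = 2: t = xy²z = a^(p + k) b a^p b.
Suppose t = uu for some string u. The string t contains exactly two b's and ends in b, so u contains exactly one b and ends in b; hence u = a^j b for some j, and uu = a^j b a^j b. Comparing with t = a^(p + k) b a^p b forces j = p + k (first block) and j = p (second block), which is impossible since k ≥ 1. So t ∉ L.

This contradicts the pumping lemma, which requires xy^i z ∈ L for all i ≥ 0.
Hence L = {ww : w ∈ {a,b}*} is not regular. ∎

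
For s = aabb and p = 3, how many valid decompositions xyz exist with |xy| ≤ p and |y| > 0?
6

For s = 'aabb' with pumping length p = 3:

Constraints: |xy| ≤ 3, |y| > 0

Valid decompositions (|xy| ≤ p, |y| ≥ 1):
  • x='', y='a', z='abb'
  • x='a', y='a', z='bb'
  • x='', y='aa', z='bb'
  • x='aa', y='b', z='b'
  • x='a', y='ab', z='b'
  • x='', y='aab', z='b'

Total count: 6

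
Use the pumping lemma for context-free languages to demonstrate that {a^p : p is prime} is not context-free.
Assume for contradiction that L is context-free, and let p ≥ 1 be the pumping length given by the pumping lemma for CFLs.
Choose a prime q with q ≥ p and let s = a^q. Then s ∈ L and |s| = q ≥ p.
By the CFL pumping lemma, s = uvxyz for some u, v, x, y, z with |vxy| ≤ p, |vy| ≥ 1, and uv^i xy^i z ∈ L for every i ≥ 0.
All symbols are a's, so only lengths matter: let k = |vy|, with 1 ≤ k ≤ p. Then |uv^i xy^i z| = q + (i − 1)k.

Take i = q + 1: the length is q + qk = q(k + 1).
Both factors satisfy q ≥ 2 and k + 1 ≥ 2, so q(k + 1) is composite and uv^(q+1) xy^(q+1) z ∉ L.

This contradicts the CFL pumping lemma, which requires uv^i xy^i z ∈ L for all i ≥ 0.
Hence L = {a^p : p is prime} is not context-free. ∎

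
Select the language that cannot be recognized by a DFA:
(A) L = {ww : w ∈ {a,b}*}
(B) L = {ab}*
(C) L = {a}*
(A) {ww : w ∈ {a,b}*}

(A) L = {ww : w ∈ {a,b}*} is NOT regular.

The pumping lemma can be used to prove this:
After pumping, the two halves no longer match

The other languages are regular because they can be recognized by finite automata.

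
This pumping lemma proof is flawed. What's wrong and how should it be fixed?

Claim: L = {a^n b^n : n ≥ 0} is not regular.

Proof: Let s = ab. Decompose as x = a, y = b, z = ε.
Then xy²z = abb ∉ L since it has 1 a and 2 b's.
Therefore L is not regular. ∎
Error: The string s = ab might be shorter than the pumping length p.

Correction: Choose s = a^p b^p to ensure |s| ≥ p. Also, the decomposition is wrong: with |xy| ≤ p, y cannot include b's when s starts with p a's.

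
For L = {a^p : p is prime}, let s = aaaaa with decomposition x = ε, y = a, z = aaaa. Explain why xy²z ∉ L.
xy²z = aaaaaa ∉ L

Pumping with i = 2 replaces y = a by y² = aa:
- Original: s = xyz = aaaaa; aaaaa has length 5, which is prime, so it is in L
- Pumped: xy²z = ε · aa · aaaa = aaaaaa
- aaaaaa has length 6 = 2 × 3, which is not prime, so it is not in L

The pumping lemma would require xy²z ∈ L, so this decomposition yields a contradiction.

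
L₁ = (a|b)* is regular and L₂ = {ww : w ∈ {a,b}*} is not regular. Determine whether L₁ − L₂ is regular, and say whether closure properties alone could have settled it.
No — L₁ − L₂ is not regular.

L₁ − L₂ is the complement of {ww} within {a,b}*. If it were regular, its complement {ww} would be regular as well (regular languages are closed under complement) — contradiction. So L₁ − L₂ is not regular.

Note that the bare facts "L₁ regular, L₂ non-regular" do not settle the question by themselves: the closure of regular languages under ∪, ∩, complement and difference applies only when BOTH operands are regular. With a non-regular operand the result can come out regular or non-regular depending on the specific languages, so one has to work out L₁ − L₂ for this particular pair, as above.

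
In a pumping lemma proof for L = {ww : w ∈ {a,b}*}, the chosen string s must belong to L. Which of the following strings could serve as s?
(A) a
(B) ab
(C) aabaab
(C) aabaab

The pumping lemma is applied to a string s that lies in L, so first check membership of each option:
- (A) a has odd length 1, so it cannot be written as ww and is not in L ✗
- (B) ab has length 2; its halves are a and b, which differ, so it is not in L ✗
- (C) aabaab splits into halves aab · aab, which are equal, so it is in L (w = aab) ✓

Only (C) aabaab is in L, so it is the only candidate that could play the role of s.
(In a complete proof one picks s in terms of the pumping length p so that |s| ≥ p is guaranteed; a fixed string like aabaab illustrates the shape of such an s.)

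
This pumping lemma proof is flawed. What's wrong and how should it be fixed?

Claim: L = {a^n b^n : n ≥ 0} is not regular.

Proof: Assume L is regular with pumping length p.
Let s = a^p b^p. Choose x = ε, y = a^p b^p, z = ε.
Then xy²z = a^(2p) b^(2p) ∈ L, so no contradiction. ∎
Error: The decomposition violates |xy| ≤ p. With y = a^p b^p, |xy| = |y| = 2p > p. (The proof also miscomputes xy²z, which would be a^p b^p a^p b^p rather than a^(2p) b^(2p), and it wrongly treats one harmless decomposition as settling the matter — the prover does not get to choose the decomposition.)

Correction: The pumping lemma requires |xy| ≤ p, and the argument must handle every decomposition satisfying |xy| ≤ p, |y| ≥ 1. Since s starts with p a's, any such y consists only of a's, say y = a^k with k ≥ 1. Then xy²z = a^(p+k) b^p has unequal numbers of a's and b's, so xy²z ∉ L — the required contradiction.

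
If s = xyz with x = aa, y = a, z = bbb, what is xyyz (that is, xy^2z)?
aaaabbb

Given x = 'aa', y = 'a', z = 'bbb' and i = 2:

xy^2z = x + y·y·...·y (2 times) + z
       = 'aa' + 'a'^2 + 'bbb'
       = 'aa' + 'aa' + 'bbb'
       = 'aaaabbb'

The pumped string is 'aaaabbb' with length 7.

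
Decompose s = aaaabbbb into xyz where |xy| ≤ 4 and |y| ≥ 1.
x = '', y = 'aaa', z = 'abbbb'

For s = aaaabbbb and p = 4, one valid decomposition is:
- x = '' (length 0)
- y = 'aaa' (length 3)
- z = 'abbbb' (length 5)

Verification:
- xyz = '' + 'aaa' + 'abbbb' = aaaabbbb ✓
- |xy| = 3 ≤ 4 ✓
- |y| = 3 > 0 ✓

All pumping lemma constraints are satisfied.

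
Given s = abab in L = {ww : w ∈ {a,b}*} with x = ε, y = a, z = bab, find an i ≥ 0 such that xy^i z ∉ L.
i = 0

xy⁰z = ε · ε · bab = bab; bab has odd length 3, so it cannot be written as ww and is not in L.
(Other choices also work, e.g. i = 2, 3; only i = 1 is guaranteed to stay in L since xy¹z = s.)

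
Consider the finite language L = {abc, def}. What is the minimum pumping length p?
p = 4

For a finite language L, the pumping lemma holds vacuously if p > max|s| for s ∈ L.

The longest string in L = {abc, def} has length 3.
If p = 4, then no string s ∈ L has |s| ≥ p, so the condition is vacuously true.

The minimum pumping length is p = 4.

Why no smaller p works: for any p ≤ 3, the longest string s ∈ L has |s| = 3 ≥ p, so it would
have to be pumpable; but pumping up (i = 2, 3, ...) produces ever longer strings, which cannot all lie in the
finite language L. So the pumping property fails for every p ≤ 3.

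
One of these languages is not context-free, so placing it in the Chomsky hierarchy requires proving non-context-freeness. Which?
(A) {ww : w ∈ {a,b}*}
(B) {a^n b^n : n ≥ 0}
(A) {ww : w ∈ {a,b}*}

(A) {ww : w ∈ {a,b}*} requires the CFL pumping lemma.

- {a^n b^n : n ≥ 0} is context-free (but not regular)
  • Can be shown non-regular with the regular pumping lemma
  • After pumping, the number of a's and b's become unequal

- {ww : w ∈ {a,b}*} is NOT context-free
  • Requires the CFL pumping lemma to prove
  • Even a PDA cannot compare two arbitrary halves symbol by symbol; CFL pumping on a^p b^p a^p b^p fails

The CFL pumping lemma is "stronger" in that it can prove non-membership
in the larger class of context-free languages.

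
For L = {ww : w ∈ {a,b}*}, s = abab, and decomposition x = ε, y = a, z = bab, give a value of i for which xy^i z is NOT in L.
i = 2

xy²z = ε · aa · bab = aabab; aabab has odd length 5, so it cannot be written as ww and is not in L.
(Other choices also work, e.g. i = 0, 3; only i = 1 is guaranteed to stay in L since xy¹z = s.)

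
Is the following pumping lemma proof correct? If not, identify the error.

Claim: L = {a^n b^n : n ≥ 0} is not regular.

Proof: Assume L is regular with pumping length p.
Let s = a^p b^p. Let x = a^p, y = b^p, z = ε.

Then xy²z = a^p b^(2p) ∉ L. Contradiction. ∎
The proof is INCORRECT.

Error: The decomposition violates |xy| ≤ p.
With x = a^p and y = b^p, we have |xy| = 2p > p.
The pumping lemma requires |xy| ≤ p, so y must be within the first p characters.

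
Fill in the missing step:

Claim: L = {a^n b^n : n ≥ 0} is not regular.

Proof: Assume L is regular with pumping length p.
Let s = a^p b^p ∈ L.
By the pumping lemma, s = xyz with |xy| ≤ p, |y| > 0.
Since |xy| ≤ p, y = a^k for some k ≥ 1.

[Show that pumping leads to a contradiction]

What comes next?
Consider xy²z = a^(p+k) b^p.

Since k ≥ 1, we have p + k > p.
So xy²z has more a's than b's: (p+k) a's vs p b's.
This means xy²z ∉ L because a^n b^n requires equal counts.

This contradicts the pumping lemma which states xy²z ∈ L.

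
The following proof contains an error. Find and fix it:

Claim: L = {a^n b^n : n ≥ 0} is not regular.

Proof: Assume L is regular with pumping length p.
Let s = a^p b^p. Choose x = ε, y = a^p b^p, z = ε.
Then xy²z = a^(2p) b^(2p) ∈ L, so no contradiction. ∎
Error: The decomposition violates |xy| ≤ p. With y = a^p b^p, |xy| = |y| = 2p > p. (The proof also miscomputes xy²z, which would be a^p b^p a^p b^p rather than a^(2p) b^(2p), and it wrongly treats one harmless decomposition as settling the matter — the prover does not get to choose the decomposition.)

Correction: The pumping lemma requires |xy| ≤ p, and the argument must handle every decomposition satisfying |xy| ≤ p, |y| ≥ 1. Since s starts with p a's, any such y consists only of a's, say y = a^k with k ≥ 1. Then xy²z = a^(p+k) b^p has unequal numbers of a's and b's, so xy²z ∉ L — the required contradiction.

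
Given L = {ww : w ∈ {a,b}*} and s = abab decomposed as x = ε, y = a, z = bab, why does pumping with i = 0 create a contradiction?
xy⁰z = bab ∉ L

Pumping with i = 0 replaces y = a by y⁰ = ε:
- Original: s = xyz = abab; abab splits into halves ab · ab, which are equal, so it is in L (w = ab)
- Pumped: xy⁰z = ε · ε · bab = bab
- bab has odd length 3, so it cannot be written as ww and is not in L

The pumping lemma would require xy⁰z ∈ L, so this decomposition yields a contradiction.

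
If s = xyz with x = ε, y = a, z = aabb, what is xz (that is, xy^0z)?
aabb

Given x = '', y = 'a', z = 'aabb' and i = 0:

xy^0z = x + y·y·...·y (0 times) + z
       = '' + 'a'^0 + 'aabb'
       = '' + '' + 'aabb'
       = 'aabb'

The pumped string is 'aabb' with length 4.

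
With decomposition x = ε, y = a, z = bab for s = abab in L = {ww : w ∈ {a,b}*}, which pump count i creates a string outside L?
i = 0

xy⁰z = ε · ε · bab = bab; bab has odd length 3, so it cannot be written as ww and is not in L.
(Other choices also work, e.g. i = 2, 3; only i = 1 is guaranteed to stay in L since xy¹z = s.)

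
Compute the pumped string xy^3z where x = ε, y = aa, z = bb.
aaaaaabb

Given x = '', y = 'aa', z = 'bb' and i = 3:

xy^3z = x + y·y·...·y (3 times) + z
       = '' + 'aa'^3 + 'bb'
       = '' + 'aaaaaa' + 'bb'
       = 'aaaaaabb'

The pumped string is 'aaaaaabb' with length 8.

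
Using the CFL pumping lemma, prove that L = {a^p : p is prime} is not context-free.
Assume for contradiction that L is context-free, and let p ≥ 1 be the pumping length given by the pumping lemma for CFLs.
Choose a prime q with q ≥ p and let s = a^q. Then s ∈ L and |s| = q ≥ p.
By the CFL pumping lemma, s = uvxyz for some u, v, x, y, z with |vxy| ≤ p, |vy| ≥ 1, and uv^i xy^i z ∈ L for every i ≥ 0.
All symbols are a's, so only lengths matter: let k = |vy|, with 1 ≤ k ≤ p. Then |uv^i xy^i z| = q + (i − 1)k.

Take i = q + 1: the length is q + qk = q(k + 1).
Both factors satisfy q ≥ 2 and k + 1 ≥ 2, so q(k + 1) is composite and uv^(q+1) xy^(q+1) z ∉ L.

This contradicts the CFL pumping lemma, which requires uv^i xy^i z ∈ L for all i ≥ 0.
Hence L = {a^p : p is prime} is not context-free. ∎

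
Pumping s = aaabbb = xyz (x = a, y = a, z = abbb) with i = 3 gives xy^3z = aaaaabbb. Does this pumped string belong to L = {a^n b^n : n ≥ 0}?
No

xy³z = a · aaa · abbb = aaaaabbb.
aaaaabbb has 5 a's and 3 b's; 5 ≠ 3, so it is not in L.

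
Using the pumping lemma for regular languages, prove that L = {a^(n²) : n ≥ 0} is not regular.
Assume for contradiction that L is regular, and let p ≥ 1 be the pumping length given by the pumping lemma.
Choose s = a^(p²). Then s ∈ L and |s| = p² ≥ p.
By the pumping lemma, s = xyz for some x, y, z with |xy| ≤ p, |y| ≥ 1, and xy^i z ∈ L for every i ≥ 0.
Here y = a^k for some k with 1 ≤ k ≤ |xy| ≤ p.

Take i = 2: |xy²z| = p² + k.
Now p² < p² + k ≤ p² + p < p² + 2p + 1 = (p + 1)².
So |xy²z| lies strictly between the consecutive squares p² and (p + 1)², hence is not a perfect square, and xy²z ∉ L.

This contradicts the pumping lemma, which requires xy^i z ∈ L for all i ≥ 0.
Hence L = {a^(n²) : n ≥ 0} is not regular. ∎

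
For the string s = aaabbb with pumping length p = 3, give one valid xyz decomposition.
x = 'aa', y = 'a', z = 'bbb'

For s = aaabbb and p = 3, one valid decomposition is:
- x = 'aa' (length 2)
- y = 'a' (length 1)
- z = 'bbb' (length 3)

Verification:
- xyz = 'aa' + 'a' + 'bbb' = aaabbb ✓
- |xy| = 3 ≤ 3 ✓
- |y| = 1 > 0 ✓

All pumping lemma constraints are satisfied.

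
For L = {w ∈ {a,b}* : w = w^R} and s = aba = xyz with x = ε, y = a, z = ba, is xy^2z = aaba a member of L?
No

xy²z = ε · aa · ba = aaba.
aaba reversed is abaa ≠ aaba, so it is not a palindrome and is not in L.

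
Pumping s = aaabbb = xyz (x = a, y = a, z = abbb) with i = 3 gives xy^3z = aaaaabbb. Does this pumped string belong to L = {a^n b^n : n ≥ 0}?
No

xy³z = a · aaa · abbb = aaaaabbb.
aaaaabbb has 5 a's and 3 b's; 5 ≠ 3, so it is not in L.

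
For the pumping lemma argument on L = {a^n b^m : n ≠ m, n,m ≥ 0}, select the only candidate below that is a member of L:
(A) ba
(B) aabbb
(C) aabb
(B) aabbb

The pumping lemma is applied to a string s that lies in L, so first check membership of each option:
- (A) ba has an a after a b, so it is not of the form a^n b^m and is not in L ✗
- (B) aabbb = a^2 b^3 with 2 ≠ 3, so it is in L ✓
- (C) aabb = a^2 b^2 has n = m = 2, so it is not in L ✗

Only (B) aabbb is in L, so it is the only candidate that could play the role of s.
(In a complete proof one picks s in terms of the pumping length p so that |s| ≥ p is guaranteed; a fixed string like aabbb illustrates the shape of such an s.)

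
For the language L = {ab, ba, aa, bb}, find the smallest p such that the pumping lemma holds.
p = 3

For a finite language L, the pumping lemma holds vacuously if p > max|s| for s ∈ L.

The longest string in L = {ab, ba, aa, bb} has length 2.
If p = 3, then no string s ∈ L has |s| ≥ p, so the condition is vacuously true.

The minimum pumping length is p = 3.

Why no smaller p works: for any p ≤ 2, the longest string s ∈ L has |s| = 2 ≥ p, so it would
have to be pumpable; but pumping up (i = 2, 3, ...) produces ever longer strings, which cannot all lie in the
finite language L. So the pumping property fails for every p ≤ 2.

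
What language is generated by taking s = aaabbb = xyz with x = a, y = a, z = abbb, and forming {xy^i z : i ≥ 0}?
{xy^i z : i ≥ 0} = {a^(2+i) b^3 : i ≥ 0} = {aabbb, aaabbb, aaaabbb, ...}

With x = a, y = a, z = abbb: Starting with aaabbb and pumping the second 'a', we get strings with 2+i a's followed by 3 b's for i = 0, 1, 2, ...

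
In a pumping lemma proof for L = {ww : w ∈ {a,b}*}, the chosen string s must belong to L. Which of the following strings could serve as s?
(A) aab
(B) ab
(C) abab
(C) abab

The pumping lemma is applied to a string s that lies in L, so first check membership of each option:
- (A) aab has odd length 3, so it cannot be written as ww and is not in L ✗
- (B) ab has length 2; its halves are a and b, which differ, so it is not in L ✗
- (C) abab splits into halves ab · ab, which are equal, so it is in L (w = ab) ✓

Only (C) abab is in L, so it is the only candidate that could play the role of s.
(In a complete proof one picks s in terms of the pumping length p so that |s| ≥ p is guaranteed; a fixed string like abab illustrates the shape of such an s.)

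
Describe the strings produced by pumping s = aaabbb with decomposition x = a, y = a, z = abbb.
{xy^i z : i ≥ 0} = {a^(2+i) b^3 : i ≥ 0} = {aabbb, aaabbb, aaaabbb, ...}

With x = a, y = a, z = abbb: Starting with aaabbb and pumping the second 'a', we get strings with 2+i a's followed by 3 b's for i = 0, 1, 2, ...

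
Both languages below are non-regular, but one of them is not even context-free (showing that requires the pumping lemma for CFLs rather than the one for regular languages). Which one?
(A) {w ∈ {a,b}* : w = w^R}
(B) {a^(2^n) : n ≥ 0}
(B) {a^(2^n) : n ≥ 0}

(B) {a^(2^n) : n ≥ 0} requires the CFL pumping lemma.

- {w ∈ {a,b}* : w = w^R} is context-free (but not regular)
  • Can be shown non-regular with the regular pumping lemma
  • After pumping, the string is no longer symmetric

- {a^(2^n) : n ≥ 0} is NOT context-free
  • Requires the CFL pumping lemma to prove
  • Gaps between powers of 2 grow exponentially

The CFL pumping lemma is "stronger" in that it can prove non-membership
in the larger class of context-free languages.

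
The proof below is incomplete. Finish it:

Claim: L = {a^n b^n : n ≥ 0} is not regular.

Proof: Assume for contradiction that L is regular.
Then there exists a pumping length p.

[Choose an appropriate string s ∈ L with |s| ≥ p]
s = a^p b^p

This string is in L (has equal a's and b's) and has length 2p ≥ p.
Any decomposition xyz with |xy| ≤ p means y consists only of a's,
so pumping will unbalance the counts.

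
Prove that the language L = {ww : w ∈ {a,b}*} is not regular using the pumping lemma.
Assume for contradiction that L is regular, and let p ≥ 1 be the pumping length given by the pumping lemma.
Choose s = a^p b a^p b. Then s ∈ L (take w = a^p b) and |s| = 2p + 2 ≥ p.
By the pumping lemma, s = xyz for some x, y, z with |xy| ≤ p, |y| ≥ 1, and xy^i z ∈ L for every i ≥ 0.
Since |xy| ≤ p and the first p symbols of s are all a's, y = a^k for some k with 1 ≤ k ≤ p.

Take i = 2: t = xy²z = a^(p + k) b a^p b.
Suppose t = uu for some string u. The string t contains exactly two b's and ends in b, so u contains exactly one b and ends in b; hence u = a^j b for some j, and uu = a^j b a^j b. Comparing with t = a^(p + k) b a^p b forces j = p + k (first block) and j = p (second block), which is impossible since k ≥ 1. So t ∉ L.

This contradicts the pumping lemma, which requires xy^i z ∈ L for all i ≥ 0.
Hence L = {ww : w ∈ {a,b}*} is not regular. ∎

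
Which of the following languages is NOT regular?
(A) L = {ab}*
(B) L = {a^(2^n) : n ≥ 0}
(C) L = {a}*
(B) {a^(2^n) : n ≥ 0}

(B) L = {a^(2^n) : n ≥ 0} is NOT regular.

The pumping lemma can be used to prove this:
After pumping, length is no longer a power of 2

The other languages are regular because they can be recognized by finite automata.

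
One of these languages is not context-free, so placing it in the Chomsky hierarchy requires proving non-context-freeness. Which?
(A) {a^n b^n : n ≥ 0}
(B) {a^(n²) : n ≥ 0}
(B) {a^(n²) : n ≥ 0}

(B) {a^(n²) : n ≥ 0} requires the CFL pumping lemma.

- {a^n b^n : n ≥ 0} is context-free (but not regular)
  • Can be shown non-regular with the regular pumping lemma
  • After pumping, the number of a's and b's become unequal

- {a^(n²) : n ≥ 0} is NOT context-free
  • Requires the CFL pumping lemma to prove
  • Gaps between squares grow unboundedly

The CFL pumping lemma is "stronger" in that it can prove non-membership
in the larger class of context-free languages.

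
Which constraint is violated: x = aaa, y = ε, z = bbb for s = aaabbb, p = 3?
Violated: |y| > 0

The decomposition x = aaa, y = ε, z = bbb for s = aaabbb with p = 3
violates the constraint: |y| > 0

|y| = 0, but the pumping lemma requires |y| > 0 (y must be non-empty).

Pumping lemma constraints:
1. xyz = s (decomposition is valid)
2. |xy| ≤ p
3. |y| > 0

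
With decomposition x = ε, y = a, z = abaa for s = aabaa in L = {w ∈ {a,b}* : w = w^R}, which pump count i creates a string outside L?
i = 0

xy⁰z = ε · ε · abaa = abaa; abaa reversed is aaba ≠ abaa, so it is not a palindrome and is not in L.
(Other choices also work, e.g. i = 2, 3; only i = 1 is guaranteed to stay in L since xy¹z = s.)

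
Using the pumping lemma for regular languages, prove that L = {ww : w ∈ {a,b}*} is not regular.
Assume for contradiction that L is regular, and let p ≥ 1 be the pumping length given by the pumping lemma.
Choose s = a^p b a^p b. Then s ∈ L (take w = a^p b) and |s| = 2p + 2 ≥ p.
By the pumping lemma, s = xyz for some x, y, z with |xy| ≤ p, |y| ≥ 1, and xy^i z ∈ L for every i ≥ 0.
Since |xy| ≤ p and the first p symbols of s are all a's, y = a^k for some k with 1 ≤ k ≤ p.

Take i = 2: t = xy²z = a^(p + k) b a^p b.
Suppose t = uu for some string u. The string t contains exactly two b's and ends in b, so u contains exactly one b and ends in b; hence u = a^j b for some j, and uu = a^j b a^j b. Comparing with t = a^(p + k) b a^p b forces j = p + k (first block) and j = p (second block), which is impossible since k ≥ 1. So t ∉ L.

This contradicts the pumping lemma, which requires xy^i z ∈ L for all i ≥ 0.
Hence L = {ww : w ∈ {a,b}*} is not regular. ∎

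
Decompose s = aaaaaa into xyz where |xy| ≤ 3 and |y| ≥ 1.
x = '', y = 'aa', z = 'aaaa'

For s = aaaaaa and p = 3, one valid decomposition is:
- x = '' (length 0)
- y = 'aa' (length 2)
- z = 'aaaa' (length 4)

Verification:
- xyz = '' + 'aa' + 'aaaa' = aaaaaa ✓
- |xy| = 2 ≤ 3 ✓
- |y| = 2 > 0 ✓

All pumping lemma constraints are satisfied.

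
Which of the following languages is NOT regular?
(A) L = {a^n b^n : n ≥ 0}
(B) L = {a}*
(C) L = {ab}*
(A) {a^n b^n : n ≥ 0}

(A) L = {a^n b^n : n ≥ 0} is NOT regular.

The pumping lemma can be used to prove this:
After pumping, the number of a's and b's become unequal

The other languages are regular because they can be recognized by finite automata.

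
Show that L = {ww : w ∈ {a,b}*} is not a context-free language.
Assume for contradiction that L is context-free, and let p ≥ 1 be the pumping length given by the pumping lemma for CFLs.
Choose s = a^p b^p a^p b^p. Then s ∈ L (take w = a^p b^p) and |s| = 4p ≥ p.
By the CFL pumping lemma, s = uvxyz for some u, v, x, y, z with |vxy| ≤ p, |vy| ≥ 1, and uv^i xy^i z ∈ L for every i ≥ 0.

Write s as four blocks A₁ B₁ A₂ B₂ with A₁ = A₂ = a^p and B₁ = B₂ = b^p. Since |vxy| ≤ p, the window vxy lies inside at most two adjacent blocks. Take i = 0 and let t = uxz, so |t| = 4p − |vy| with 1 ≤ |vy| ≤ p. If |t| is odd, t ∉ L immediately, so assume |vy| is even (hence |vy| ≥ 2) and |t|/2 = 2p − |vy|/2, which satisfies p ≤ |t|/2 ≤ 2p − 1.

Case 1 (vxy inside A₁B₁): t = a^(p−j) b^(p−l) a^p b^p with j + l = |vy|. The second half of t has length < 2p, so it is a suffix of the trailing a^p b^p and ends in b; the first half is a^(p−j) b^(p−l) a^((j+l)/2), which ends in a because (j+l)/2 ≥ 1. The halves differ, so t ∉ L.

Case 2 (vxy inside B₁A₂, straddling the middle): t = a^p b^(p−j) a^(p−l) b^p with j + l = |vy|. If t = ww, then w is a prefix of t of length ≥ p, so w begins with a^p; and w is a suffix of t of length ≥ p, so w ends with b^p. That forces |w| ≥ 2p, contradicting |w| = |t|/2 ≤ 2p − 1. So t ∉ L.

Case 3 (vxy inside A₂B₂): t = a^p b^p a^(p−j) b^(p−l) with j + l = |vy|. The first half of t is a prefix of a^p b^p, so it begins with a; the second half is b^((j+l)/2) a^(p−j) b^(p−l), which begins with b. The halves differ, so t ∉ L.

In every case uv⁰xy⁰z = uxz ∉ L.

This contradicts the CFL pumping lemma, which requires uv^i xy^i z ∈ L for all i ≥ 0.
Hence L = {ww : w ∈ {a,b}*} is not context-free. ∎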